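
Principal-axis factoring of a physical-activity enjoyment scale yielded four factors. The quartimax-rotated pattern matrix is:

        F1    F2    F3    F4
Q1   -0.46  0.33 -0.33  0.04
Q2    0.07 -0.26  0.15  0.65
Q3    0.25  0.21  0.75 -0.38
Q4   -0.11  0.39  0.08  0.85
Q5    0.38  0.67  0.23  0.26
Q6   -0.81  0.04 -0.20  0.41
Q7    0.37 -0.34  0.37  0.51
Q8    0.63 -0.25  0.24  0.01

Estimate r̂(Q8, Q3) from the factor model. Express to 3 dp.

r̂ = Σ λ_i·λ_j across factors = (0.63)(0.25) + (-0.25)(0.21) + (0.24)(0.75) + (0.01)(-0.38)
  = +0.1575 -0.0525 +0.1800 -0.0038 = 0.2812

0.281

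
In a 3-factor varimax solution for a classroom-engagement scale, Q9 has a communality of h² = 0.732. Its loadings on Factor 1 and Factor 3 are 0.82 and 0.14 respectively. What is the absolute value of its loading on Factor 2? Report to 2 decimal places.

Under orthogonal rotation h² = Σλ², so λ_Factor 2² = h² − (0.6920) = 0.732 − 0.6920 = 0.0400.
|λ| = √0.0400 = 0.2000.

0.20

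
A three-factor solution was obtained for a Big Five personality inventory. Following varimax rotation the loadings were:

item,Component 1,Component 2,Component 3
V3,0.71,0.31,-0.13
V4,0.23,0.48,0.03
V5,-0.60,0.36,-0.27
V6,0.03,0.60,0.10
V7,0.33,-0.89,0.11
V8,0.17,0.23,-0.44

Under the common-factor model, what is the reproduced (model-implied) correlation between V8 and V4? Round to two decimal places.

0.14

r̂ = Σ λ_i·λ_j across factors = (0.17)(0.23) + (0.23)(0.48) + (-0.44)(0.03)
  = +0.0391 +0.1104 -0.0132 = 0.1363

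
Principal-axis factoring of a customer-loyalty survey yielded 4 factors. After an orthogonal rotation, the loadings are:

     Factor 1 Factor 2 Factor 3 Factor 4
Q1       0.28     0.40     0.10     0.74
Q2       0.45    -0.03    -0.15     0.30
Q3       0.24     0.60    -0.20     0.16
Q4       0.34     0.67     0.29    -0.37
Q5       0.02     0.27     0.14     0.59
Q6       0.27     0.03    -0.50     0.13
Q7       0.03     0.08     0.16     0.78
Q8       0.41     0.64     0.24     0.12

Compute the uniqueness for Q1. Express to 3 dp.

h² = 0.28² + 0.40² + 0.10² + 0.74² = 0.0784 + 0.1600 + 0.0100 + 0.5476 = 0.7960
Uniqueness u² = 1 − h² = 1 − 0.7960 = 0.2040

0.204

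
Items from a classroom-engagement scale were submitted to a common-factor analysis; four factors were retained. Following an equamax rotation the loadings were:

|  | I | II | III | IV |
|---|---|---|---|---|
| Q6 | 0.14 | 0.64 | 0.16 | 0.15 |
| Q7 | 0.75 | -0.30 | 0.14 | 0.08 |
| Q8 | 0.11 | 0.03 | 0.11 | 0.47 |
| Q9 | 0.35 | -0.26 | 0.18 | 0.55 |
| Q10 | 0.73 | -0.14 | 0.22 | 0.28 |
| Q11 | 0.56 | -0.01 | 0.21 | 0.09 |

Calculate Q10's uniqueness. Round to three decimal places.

0.321

h² = 0.73² + (-0.14)² + 0.22² + 0.28² = 0.5329 + 0.0196 + 0.0484 + 0.0784 = 0.6793
Uniqueness u² = 1 − h² = 1 − 0.6793 = 0.3207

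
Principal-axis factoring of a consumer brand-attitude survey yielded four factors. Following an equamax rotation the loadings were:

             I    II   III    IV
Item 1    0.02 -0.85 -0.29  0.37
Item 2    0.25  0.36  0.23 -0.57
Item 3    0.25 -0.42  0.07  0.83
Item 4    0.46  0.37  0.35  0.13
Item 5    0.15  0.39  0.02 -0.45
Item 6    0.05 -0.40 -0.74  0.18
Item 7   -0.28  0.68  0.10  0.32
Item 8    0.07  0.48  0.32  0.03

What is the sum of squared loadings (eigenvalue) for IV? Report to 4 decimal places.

SS loadings for IV = 0.37² + (-0.57)² + 0.83² + 0.13² + (-0.45)² + 0.18² + 0.32² + 0.03² = 0.1369 + 0.3249 + 0.6889 + 0.0169 + 0.2025 + 0.0324 + 0.1024 + 0.0009 = 1.5058

1.5058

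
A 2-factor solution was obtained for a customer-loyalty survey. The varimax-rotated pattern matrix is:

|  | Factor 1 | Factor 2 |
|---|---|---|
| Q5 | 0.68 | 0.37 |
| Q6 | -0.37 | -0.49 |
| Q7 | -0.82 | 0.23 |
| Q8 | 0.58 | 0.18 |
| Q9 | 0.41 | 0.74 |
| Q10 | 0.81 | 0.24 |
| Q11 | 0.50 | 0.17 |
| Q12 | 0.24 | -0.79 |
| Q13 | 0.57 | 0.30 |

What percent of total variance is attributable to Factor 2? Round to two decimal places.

SS loadings for Factor 2 = 0.37² + (-0.49)² + 0.23² + 0.18² + 0.74² + 0.24² + 0.17² + (-0.79)² + 0.30² = 1.8105
With 9 standardized items, total variance = 9. Proportion = 1.8105/9 = 0.2012 → 20.12%.

20.12%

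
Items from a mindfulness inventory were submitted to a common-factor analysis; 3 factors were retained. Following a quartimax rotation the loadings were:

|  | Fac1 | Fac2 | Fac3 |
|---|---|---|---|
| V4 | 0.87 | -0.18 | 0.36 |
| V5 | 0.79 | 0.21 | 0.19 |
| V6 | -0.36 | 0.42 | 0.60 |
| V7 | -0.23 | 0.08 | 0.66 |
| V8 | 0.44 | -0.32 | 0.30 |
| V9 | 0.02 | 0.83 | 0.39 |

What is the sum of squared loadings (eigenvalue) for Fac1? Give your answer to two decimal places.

1.76

SS loadings for Fac1 = 0.87² + 0.79² + (-0.36)² + (-0.23)² + 0.44² + 0.02² = 0.7569 + 0.6241 + 0.1296 + 0.0529 + 0.1936 + 0.0004 = 1.7575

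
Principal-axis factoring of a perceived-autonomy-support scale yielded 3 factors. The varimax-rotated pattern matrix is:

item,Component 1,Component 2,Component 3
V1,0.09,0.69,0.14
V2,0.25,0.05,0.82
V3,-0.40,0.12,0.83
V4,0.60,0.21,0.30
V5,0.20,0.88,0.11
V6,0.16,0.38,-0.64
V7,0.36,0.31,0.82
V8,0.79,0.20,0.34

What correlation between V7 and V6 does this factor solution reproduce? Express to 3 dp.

-0.349

r̂ = Σ λ_i·λ_j across factors = (0.36)(0.16) + (0.31)(0.38) + (0.82)(-0.64)
  = +0.0576 +0.1178 -0.5248 = -0.3494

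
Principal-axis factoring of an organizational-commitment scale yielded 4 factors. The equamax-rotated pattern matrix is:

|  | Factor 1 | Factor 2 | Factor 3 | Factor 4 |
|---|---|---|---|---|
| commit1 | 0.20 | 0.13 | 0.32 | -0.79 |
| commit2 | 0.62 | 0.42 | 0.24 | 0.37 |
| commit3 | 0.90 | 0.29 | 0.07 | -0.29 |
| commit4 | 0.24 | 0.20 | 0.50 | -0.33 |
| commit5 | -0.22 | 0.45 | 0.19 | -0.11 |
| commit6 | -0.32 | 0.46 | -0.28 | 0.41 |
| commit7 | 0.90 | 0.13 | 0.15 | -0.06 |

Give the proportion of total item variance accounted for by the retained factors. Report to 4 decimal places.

Communalities: 0.7834, 0.7553, 0.9831, 0.4565, 0.2991, 0.5605, 0.8530; Σh² = 4.6909.
Total variance with 7 standardized items is 7, so the solution explains 4.6909/7 = 0.6701.

0.6701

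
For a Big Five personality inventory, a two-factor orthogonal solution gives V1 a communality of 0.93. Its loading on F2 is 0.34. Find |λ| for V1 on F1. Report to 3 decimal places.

0.902

Under orthogonal rotation h² = Σλ², so λ_F1² = h² − (0.1156) = 0.93 − 0.1156 = 0.8144.
|λ| = √0.8144 = 0.9024.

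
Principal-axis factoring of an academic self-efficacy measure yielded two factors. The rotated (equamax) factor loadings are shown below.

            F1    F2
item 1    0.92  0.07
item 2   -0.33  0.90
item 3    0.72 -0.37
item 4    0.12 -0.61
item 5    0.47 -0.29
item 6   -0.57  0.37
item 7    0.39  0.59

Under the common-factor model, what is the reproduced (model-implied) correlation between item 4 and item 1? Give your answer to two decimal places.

r̂ = Σ λ_i·λ_j across factors = (0.12)(0.92) + (-0.61)(0.07)
  = +0.1104 -0.0427 = 0.0677

0.07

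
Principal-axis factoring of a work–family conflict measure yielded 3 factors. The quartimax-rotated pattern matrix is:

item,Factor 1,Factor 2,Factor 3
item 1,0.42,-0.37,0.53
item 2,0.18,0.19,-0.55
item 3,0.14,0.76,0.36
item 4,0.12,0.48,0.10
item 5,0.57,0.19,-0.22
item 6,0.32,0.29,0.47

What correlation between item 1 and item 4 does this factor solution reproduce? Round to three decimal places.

r̂ = Σ λ_i·λ_j across factors = (0.42)(0.12) + (-0.37)(0.48) + (0.53)(0.10)
  = +0.0504 -0.1776 +0.0530 = -0.0742

-0.074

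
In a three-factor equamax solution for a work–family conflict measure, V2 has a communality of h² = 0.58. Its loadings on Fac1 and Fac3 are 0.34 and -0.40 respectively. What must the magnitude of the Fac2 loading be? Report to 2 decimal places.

Under orthogonal rotation h² = Σλ², so λ_Fac2² = h² − (0.2756) = 0.58 − 0.2756 = 0.3044.
|λ| = √0.3044 = 0.5517.

0.55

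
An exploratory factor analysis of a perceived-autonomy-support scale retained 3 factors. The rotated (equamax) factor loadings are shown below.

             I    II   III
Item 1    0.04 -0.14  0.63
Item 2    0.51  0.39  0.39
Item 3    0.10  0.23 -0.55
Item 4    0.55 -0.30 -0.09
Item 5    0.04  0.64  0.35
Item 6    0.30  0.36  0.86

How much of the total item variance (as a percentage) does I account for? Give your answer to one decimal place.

SS loadings for I = 0.04² + 0.51² + 0.10² + 0.55² + 0.04² + 0.30² = 0.6658
With 6 standardized items, total variance = 6. Proportion = 0.6658/6 = 0.1110 → 11.10%.

11.1%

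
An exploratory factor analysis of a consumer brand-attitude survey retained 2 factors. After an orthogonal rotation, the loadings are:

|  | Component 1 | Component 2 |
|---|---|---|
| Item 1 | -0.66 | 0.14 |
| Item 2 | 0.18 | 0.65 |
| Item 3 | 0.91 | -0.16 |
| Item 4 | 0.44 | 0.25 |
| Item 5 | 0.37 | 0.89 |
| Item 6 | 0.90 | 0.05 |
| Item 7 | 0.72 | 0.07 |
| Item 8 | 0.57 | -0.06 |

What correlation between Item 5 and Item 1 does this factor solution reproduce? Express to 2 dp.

-0.12

r̂ = Σ λ_i·λ_j across factors = (0.37)(-0.66) + (0.89)(0.14)
  = -0.2442 +0.1246 = -0.1196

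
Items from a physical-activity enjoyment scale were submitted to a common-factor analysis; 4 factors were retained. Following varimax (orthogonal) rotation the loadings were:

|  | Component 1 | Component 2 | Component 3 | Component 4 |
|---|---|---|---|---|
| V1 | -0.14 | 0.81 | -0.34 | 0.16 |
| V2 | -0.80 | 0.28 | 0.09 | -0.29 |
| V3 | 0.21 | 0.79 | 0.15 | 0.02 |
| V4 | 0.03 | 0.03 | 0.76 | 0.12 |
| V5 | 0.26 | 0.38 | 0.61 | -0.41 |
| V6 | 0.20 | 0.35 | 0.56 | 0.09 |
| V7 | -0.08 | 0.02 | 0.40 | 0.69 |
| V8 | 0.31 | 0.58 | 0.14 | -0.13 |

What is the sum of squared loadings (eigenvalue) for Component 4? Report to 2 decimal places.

SS loadings for Component 4 = 0.16² + (-0.29)² + 0.02² + 0.12² + (-0.41)² + 0.09² + 0.69² + (-0.13)² = 0.0256 + 0.0841 + 0.0004 + 0.0144 + 0.1681 + 0.0081 + 0.4761 + 0.0169 = 0.7937

0.79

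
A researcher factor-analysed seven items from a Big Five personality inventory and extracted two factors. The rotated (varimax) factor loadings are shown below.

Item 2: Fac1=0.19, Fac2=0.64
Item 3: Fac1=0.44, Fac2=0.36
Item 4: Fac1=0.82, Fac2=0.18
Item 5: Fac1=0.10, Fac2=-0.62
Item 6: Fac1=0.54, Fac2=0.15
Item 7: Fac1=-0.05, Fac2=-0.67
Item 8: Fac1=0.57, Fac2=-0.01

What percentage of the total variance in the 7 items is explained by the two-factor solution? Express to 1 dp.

Communalities: 0.4457, 0.3232, 0.7048, 0.3944, 0.3141, 0.4514, 0.3250; Σh² = 2.9586.
Total variance with 7 standardized items is 7, so the solution explains 2.9586/7 = 0.4227 = 42.27%.

42.3%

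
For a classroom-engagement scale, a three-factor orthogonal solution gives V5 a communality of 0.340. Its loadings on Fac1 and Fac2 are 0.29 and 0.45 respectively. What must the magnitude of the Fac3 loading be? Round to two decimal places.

0.23

Under orthogonal rotation h² = Σλ², so λ_Fac3² = h² − (0.2866) = 0.340 − 0.2866 = 0.0534.
|λ| = √0.0534 = 0.2311.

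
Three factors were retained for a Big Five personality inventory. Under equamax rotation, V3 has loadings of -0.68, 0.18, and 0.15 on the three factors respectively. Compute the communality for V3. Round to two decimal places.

0.52

h² = (-0.68)² + 0.18² + 0.15² = 0.4624 + 0.0324 + 0.0225 = 0.5173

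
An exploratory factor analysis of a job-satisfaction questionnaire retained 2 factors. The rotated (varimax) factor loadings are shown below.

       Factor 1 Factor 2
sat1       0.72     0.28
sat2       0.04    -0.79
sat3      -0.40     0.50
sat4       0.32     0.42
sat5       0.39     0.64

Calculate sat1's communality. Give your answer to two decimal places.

h² = 0.72² + 0.28² = 0.5184 + 0.0784 = 0.5968

0.60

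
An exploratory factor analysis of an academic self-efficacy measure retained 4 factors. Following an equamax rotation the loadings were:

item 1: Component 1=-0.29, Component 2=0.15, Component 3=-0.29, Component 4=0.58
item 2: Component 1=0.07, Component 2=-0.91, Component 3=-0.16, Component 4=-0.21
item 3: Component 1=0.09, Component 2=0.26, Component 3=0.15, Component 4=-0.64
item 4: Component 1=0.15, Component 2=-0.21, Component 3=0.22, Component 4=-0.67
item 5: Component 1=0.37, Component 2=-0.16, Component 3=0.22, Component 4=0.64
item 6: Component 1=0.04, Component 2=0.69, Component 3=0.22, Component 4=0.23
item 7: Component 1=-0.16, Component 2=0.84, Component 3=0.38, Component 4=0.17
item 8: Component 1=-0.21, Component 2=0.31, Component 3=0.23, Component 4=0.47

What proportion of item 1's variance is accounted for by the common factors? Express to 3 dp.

h² = (-0.29)² + 0.15² + (-0.29)² + 0.58² = 0.0841 + 0.0225 + 0.0841 + 0.3364 = 0.5271

0.527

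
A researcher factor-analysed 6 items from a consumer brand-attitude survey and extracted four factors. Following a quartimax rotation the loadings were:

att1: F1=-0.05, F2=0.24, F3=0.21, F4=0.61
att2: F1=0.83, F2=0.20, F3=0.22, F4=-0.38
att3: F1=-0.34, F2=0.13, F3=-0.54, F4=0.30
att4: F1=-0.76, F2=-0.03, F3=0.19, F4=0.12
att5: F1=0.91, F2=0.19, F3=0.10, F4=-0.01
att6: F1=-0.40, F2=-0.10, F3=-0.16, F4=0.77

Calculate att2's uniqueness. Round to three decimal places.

h² = 0.83² + 0.20² + 0.22² + (-0.38)² = 0.6889 + 0.0400 + 0.0484 + 0.1444 = 0.9217
Uniqueness u² = 1 − h² = 1 − 0.9217 = 0.0783

0.078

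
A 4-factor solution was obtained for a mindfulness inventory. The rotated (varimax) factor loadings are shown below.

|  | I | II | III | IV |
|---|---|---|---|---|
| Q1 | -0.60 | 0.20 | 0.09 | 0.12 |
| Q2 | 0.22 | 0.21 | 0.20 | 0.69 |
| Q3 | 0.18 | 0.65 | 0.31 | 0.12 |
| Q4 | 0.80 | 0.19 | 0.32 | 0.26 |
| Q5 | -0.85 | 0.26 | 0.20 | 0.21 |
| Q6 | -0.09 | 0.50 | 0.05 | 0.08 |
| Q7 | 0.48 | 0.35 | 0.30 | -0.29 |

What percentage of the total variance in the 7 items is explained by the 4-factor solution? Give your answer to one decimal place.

Communalities: 0.4225, 0.6086, 0.5654, 0.8461, 0.8742, 0.2670, 0.5270; Σh² = 4.1108.
Total variance with 7 standardized items is 7, so the solution explains 4.1108/7 = 0.5873 = 58.73%.

58.7%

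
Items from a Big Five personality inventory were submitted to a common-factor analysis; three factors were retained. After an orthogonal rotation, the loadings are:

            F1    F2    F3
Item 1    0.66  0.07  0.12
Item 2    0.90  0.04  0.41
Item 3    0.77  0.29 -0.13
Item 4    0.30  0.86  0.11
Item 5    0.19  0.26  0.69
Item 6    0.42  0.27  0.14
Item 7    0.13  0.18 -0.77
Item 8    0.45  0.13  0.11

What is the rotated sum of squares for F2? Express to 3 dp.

1.020

SS loadings for F2 = 0.07² + 0.04² + 0.29² + 0.86² + 0.26² + 0.27² + 0.18² + 0.13² = 0.0049 + 0.0016 + 0.0841 + 0.7396 + 0.0676 + 0.0729 + 0.0324 + 0.0169 = 1.0200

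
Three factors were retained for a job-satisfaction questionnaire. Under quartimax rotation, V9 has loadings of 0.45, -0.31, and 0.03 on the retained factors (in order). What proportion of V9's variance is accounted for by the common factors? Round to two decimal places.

h² = 0.45² + (-0.31)² + 0.03² = 0.2025 + 0.0961 + 0.0009 = 0.2995

0.30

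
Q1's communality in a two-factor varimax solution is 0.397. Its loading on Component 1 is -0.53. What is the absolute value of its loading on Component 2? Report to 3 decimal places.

0.341

Under orthogonal rotation h² = Σλ², so λ_Component 2² = h² − (0.2809) = 0.397 − 0.2809 = 0.1161.
|λ| = √0.1161 = 0.3407.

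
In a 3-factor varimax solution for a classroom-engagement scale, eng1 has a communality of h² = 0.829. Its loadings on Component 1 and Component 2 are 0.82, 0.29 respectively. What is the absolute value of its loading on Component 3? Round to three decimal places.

Under orthogonal rotation h² = Σλ², so λ_Component 3² = h² − (0.7565) = 0.829 − 0.7565 = 0.0725.
|λ| = √0.0725 = 0.2693.

0.269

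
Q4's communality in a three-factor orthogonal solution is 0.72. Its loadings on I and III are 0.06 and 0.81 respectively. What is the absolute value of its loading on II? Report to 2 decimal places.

Under orthogonal rotation h² = Σλ², so λ_II² = h² − (0.6597) = 0.72 − 0.6597 = 0.0603.
|λ| = √0.0603 = 0.2456.

0.25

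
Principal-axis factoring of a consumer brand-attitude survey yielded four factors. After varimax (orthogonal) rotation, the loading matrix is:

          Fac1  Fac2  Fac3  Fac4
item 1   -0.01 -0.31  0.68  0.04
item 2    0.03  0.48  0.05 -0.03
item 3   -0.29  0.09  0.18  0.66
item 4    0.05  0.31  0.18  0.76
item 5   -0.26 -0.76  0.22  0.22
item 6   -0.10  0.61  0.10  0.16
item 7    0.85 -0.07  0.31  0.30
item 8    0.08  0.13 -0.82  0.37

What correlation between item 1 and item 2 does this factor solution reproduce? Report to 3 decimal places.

r̂ = Σ λ_i·λ_j across factors = (-0.01)(0.03) + (-0.31)(0.48) + (0.68)(0.05) + (0.04)(-0.03)
  = -0.0003 -0.1488 +0.0340 -0.0012 = -0.1163

-0.116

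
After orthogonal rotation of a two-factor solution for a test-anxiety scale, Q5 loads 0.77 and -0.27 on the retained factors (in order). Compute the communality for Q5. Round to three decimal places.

0.666

h² = 0.77² + (-0.27)² = 0.5929 + 0.0729 = 0.6658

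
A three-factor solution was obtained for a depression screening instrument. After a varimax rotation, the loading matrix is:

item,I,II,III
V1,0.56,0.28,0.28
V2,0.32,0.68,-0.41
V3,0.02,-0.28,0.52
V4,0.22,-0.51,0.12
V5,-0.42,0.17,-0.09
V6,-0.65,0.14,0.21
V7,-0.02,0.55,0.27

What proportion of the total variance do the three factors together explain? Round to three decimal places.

Communalities: 0.4704, 0.7329, 0.3492, 0.3229, 0.2134, 0.4862, 0.3758; Σh² = 2.9508.
Total variance with 7 standardized items is 7, so the solution explains 2.9508/7 = 0.4215.

0.422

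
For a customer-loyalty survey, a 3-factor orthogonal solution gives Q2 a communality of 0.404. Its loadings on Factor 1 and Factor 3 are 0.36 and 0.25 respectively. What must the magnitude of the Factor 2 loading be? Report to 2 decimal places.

0.46

Under orthogonal rotation h² = Σλ², so λ_Factor 2² = h² − (0.1921) = 0.404 − 0.1921 = 0.2119.
|λ| = √0.2119 = 0.4603.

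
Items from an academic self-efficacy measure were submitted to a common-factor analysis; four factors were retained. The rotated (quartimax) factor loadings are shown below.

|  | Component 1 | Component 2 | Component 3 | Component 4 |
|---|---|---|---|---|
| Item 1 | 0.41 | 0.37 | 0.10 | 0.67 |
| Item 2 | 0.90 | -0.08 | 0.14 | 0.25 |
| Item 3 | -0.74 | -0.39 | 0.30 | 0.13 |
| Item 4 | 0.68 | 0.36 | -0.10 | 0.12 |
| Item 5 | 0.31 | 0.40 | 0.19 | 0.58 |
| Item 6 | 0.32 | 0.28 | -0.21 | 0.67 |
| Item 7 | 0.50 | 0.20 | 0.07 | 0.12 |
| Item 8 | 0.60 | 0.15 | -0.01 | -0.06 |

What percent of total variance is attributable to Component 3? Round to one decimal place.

2.7%

SS loadings for Component 3 = 0.10² + 0.14² + 0.30² + (-0.10)² + 0.19² + (-0.21)² + 0.07² + (-0.01)² = 0.2148
With 8 standardized items, total variance = 8. Proportion = 0.2148/8 = 0.0268 → 2.69%.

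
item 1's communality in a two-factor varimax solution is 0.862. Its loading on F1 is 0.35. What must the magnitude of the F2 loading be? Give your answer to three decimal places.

Under orthogonal rotation h² = Σλ², so λ_F2² = h² − (0.1225) = 0.862 − 0.1225 = 0.7395.
|λ| = √0.7395 = 0.8599.

0.860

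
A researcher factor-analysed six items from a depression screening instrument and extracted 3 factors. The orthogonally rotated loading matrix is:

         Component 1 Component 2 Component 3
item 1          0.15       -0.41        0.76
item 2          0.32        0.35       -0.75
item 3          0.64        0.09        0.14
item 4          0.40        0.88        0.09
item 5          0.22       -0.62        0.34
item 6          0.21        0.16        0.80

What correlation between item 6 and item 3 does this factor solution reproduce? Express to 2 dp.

r̂ = Σ λ_i·λ_j across factors = (0.21)(0.64) + (0.16)(0.09) + (0.80)(0.14)
  = +0.1344 +0.0144 +0.1120 = 0.2608

0.26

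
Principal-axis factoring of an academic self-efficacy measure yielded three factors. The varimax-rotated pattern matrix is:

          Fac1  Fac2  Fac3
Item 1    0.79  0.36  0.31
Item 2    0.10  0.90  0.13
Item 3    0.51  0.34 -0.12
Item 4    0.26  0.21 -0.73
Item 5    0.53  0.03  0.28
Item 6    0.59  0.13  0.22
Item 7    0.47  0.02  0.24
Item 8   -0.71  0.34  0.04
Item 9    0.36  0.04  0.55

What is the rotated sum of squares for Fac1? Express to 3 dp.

SS loadings for Fac1 = 0.79² + 0.10² + 0.51² + 0.26² + 0.53² + 0.59² + 0.47² + (-0.71)² + 0.36² = 0.6241 + 0.0100 + 0.2601 + 0.0676 + 0.2809 + 0.3481 + 0.2209 + 0.5041 + 0.1296 = 2.4454

2.445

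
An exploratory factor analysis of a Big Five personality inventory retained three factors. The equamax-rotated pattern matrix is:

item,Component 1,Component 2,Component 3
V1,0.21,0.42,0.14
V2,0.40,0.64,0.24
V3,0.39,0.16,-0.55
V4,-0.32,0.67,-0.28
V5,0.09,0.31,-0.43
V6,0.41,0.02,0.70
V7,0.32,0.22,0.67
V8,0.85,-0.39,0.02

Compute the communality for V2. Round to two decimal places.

0.63

h² = 0.40² + 0.64² + 0.24² = 0.1600 + 0.4096 + 0.0576 = 0.6272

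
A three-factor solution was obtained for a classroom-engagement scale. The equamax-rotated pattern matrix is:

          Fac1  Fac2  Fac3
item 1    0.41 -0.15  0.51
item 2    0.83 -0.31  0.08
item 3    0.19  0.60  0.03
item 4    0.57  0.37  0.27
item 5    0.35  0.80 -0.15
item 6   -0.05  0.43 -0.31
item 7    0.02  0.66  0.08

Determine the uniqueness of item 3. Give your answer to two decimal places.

0.60

h² = 0.19² + 0.60² + 0.03² = 0.0361 + 0.3600 + 0.0009 = 0.3970
Uniqueness u² = 1 − h² = 1 − 0.3970 = 0.6030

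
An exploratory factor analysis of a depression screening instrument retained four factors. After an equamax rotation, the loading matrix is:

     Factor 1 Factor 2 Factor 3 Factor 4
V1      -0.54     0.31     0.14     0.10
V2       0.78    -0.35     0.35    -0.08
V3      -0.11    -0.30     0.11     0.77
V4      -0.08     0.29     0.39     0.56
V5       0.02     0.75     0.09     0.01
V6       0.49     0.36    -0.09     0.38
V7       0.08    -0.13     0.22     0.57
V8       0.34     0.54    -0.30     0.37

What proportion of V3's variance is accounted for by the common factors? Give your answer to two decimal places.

0.71

h² = (-0.11)² + (-0.30)² + 0.11² + 0.77² = 0.0121 + 0.0900 + 0.0121 + 0.5929 = 0.7071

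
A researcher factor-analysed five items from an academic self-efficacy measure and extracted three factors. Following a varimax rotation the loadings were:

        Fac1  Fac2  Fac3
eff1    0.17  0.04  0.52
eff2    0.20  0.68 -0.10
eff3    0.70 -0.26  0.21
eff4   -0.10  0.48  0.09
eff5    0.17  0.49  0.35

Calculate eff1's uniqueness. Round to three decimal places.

h² = 0.17² + 0.04² + 0.52² = 0.0289 + 0.0016 + 0.2704 = 0.3009
Uniqueness u² = 1 − h² = 1 − 0.3009 = 0.6991

0.699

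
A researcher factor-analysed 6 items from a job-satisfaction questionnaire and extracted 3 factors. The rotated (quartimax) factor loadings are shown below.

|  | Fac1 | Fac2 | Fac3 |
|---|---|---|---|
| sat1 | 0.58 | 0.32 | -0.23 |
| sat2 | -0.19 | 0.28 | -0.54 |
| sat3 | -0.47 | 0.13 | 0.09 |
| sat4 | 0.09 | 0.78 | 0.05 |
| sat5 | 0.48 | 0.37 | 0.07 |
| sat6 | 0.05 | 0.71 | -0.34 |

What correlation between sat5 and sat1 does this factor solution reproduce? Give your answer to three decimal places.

r̂ = Σ λ_i·λ_j across factors = (0.48)(0.58) + (0.37)(0.32) + (0.07)(-0.23)
  = +0.2784 +0.1184 -0.0161 = 0.3807

0.381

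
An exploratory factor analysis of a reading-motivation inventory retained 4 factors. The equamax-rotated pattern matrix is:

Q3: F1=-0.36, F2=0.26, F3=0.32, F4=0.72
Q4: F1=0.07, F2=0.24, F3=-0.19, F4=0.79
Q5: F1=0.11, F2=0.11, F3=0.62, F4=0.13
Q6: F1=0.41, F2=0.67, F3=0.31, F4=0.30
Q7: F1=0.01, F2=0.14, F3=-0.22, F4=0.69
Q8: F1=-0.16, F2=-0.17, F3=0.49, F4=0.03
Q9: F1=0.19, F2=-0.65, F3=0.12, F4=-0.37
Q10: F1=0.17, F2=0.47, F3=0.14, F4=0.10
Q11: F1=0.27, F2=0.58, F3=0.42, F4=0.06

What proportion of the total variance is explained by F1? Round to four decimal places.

0.0531

SS loadings for F1 = (-0.36)² + 0.07² + 0.11² + 0.41² + 0.01² + (-0.16)² + 0.19² + 0.17² + 0.27² = 0.4783
Proportion of variance = 0.4783 / 9 = 0.0531.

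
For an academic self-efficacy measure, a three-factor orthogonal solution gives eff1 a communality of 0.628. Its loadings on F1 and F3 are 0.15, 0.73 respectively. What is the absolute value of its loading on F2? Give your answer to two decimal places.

Under orthogonal rotation h² = Σλ², so λ_F2² = h² − (0.5554) = 0.628 − 0.5554 = 0.0726.
|λ| = √0.0726 = 0.2694.

0.27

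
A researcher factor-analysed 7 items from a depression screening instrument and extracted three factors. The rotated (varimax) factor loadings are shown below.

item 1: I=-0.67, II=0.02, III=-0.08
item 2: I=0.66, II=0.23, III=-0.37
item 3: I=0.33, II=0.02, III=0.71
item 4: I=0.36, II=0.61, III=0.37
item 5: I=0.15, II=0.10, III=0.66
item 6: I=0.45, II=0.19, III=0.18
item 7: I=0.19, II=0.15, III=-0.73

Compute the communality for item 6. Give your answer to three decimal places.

0.271

h² = 0.45² + 0.19² + 0.18² = 0.2025 + 0.0361 + 0.0324 = 0.2710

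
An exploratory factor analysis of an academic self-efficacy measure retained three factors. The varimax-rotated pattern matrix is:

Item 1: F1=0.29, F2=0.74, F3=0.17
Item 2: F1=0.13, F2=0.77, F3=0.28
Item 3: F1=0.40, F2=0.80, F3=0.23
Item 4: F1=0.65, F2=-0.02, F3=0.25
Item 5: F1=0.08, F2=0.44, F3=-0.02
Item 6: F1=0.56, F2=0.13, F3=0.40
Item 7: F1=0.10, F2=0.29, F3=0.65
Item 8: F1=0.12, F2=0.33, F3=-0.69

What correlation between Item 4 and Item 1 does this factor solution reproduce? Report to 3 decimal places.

0.216

r̂ = Σ λ_i·λ_j across factors = (0.65)(0.29) + (-0.02)(0.74) + (0.25)(0.17)
  = +0.1885 -0.0148 +0.0425 = 0.2162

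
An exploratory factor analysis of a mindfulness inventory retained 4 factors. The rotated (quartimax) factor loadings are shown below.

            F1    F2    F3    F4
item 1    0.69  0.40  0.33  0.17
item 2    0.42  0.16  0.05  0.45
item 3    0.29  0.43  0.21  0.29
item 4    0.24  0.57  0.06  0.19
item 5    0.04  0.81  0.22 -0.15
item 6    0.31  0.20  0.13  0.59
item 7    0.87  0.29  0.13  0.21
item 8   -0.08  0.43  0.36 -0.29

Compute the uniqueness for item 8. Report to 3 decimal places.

0.595

h² = (-0.08)² + 0.43² + 0.36² + (-0.29)² = 0.0064 + 0.1849 + 0.1296 + 0.0841 = 0.4050
Uniqueness u² = 1 − h² = 1 − 0.4050 = 0.5950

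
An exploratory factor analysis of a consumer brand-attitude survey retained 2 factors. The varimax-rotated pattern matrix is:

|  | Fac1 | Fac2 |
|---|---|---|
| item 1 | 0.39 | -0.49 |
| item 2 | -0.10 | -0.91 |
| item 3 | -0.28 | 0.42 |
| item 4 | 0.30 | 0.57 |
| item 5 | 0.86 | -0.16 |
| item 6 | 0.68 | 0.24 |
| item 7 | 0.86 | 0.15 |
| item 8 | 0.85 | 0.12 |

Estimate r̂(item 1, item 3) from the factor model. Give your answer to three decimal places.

-0.315

r̂ = Σ λ_i·λ_j across factors = (0.39)(-0.28) + (-0.49)(0.42)
  = -0.1092 -0.2058 = -0.3150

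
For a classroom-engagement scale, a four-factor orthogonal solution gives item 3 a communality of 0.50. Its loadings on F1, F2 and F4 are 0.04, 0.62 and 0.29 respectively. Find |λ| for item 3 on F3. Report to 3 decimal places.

0.173

Under orthogonal rotation h² = Σλ², so λ_F3² = h² − (0.4701) = 0.50 − 0.4701 = 0.0299.
|λ| = √0.0299 = 0.1729.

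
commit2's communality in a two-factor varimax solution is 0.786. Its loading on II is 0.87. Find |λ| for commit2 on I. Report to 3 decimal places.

0.171

Under orthogonal rotation h² = Σλ², so λ_I² = h² − (0.7569) = 0.786 − 0.7569 = 0.0291.
|λ| = √0.0291 = 0.1706.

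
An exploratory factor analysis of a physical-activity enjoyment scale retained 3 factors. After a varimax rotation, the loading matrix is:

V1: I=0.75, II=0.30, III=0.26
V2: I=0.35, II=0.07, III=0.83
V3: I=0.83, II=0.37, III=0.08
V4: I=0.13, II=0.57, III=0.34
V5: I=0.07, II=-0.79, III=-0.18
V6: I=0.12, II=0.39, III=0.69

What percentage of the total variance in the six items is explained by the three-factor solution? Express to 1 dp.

SS loadings by factor: 1.4101, 1.3329, 1.3870; total = 4.1300.
Total variance with 6 standardized items is 6, so the solution explains 4.1300/6 = 0.6883 = 68.83%.

68.8%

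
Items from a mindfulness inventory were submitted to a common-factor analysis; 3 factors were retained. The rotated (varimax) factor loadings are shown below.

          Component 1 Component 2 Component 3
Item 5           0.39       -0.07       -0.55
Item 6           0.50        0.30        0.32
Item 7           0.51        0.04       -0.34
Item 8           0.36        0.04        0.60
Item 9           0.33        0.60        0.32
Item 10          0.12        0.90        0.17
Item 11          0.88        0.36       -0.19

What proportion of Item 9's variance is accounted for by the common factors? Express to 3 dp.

0.571

h² = 0.33² + 0.60² + 0.32² = 0.1089 + 0.3600 + 0.1024 = 0.5713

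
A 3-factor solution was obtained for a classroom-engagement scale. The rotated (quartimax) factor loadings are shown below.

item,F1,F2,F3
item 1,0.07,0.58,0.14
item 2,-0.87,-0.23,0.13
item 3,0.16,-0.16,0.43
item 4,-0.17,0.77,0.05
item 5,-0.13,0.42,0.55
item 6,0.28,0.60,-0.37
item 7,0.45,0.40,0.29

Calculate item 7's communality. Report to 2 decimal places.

0.45

h² = 0.45² + 0.40² + 0.29² = 0.2025 + 0.1600 + 0.0841 = 0.4466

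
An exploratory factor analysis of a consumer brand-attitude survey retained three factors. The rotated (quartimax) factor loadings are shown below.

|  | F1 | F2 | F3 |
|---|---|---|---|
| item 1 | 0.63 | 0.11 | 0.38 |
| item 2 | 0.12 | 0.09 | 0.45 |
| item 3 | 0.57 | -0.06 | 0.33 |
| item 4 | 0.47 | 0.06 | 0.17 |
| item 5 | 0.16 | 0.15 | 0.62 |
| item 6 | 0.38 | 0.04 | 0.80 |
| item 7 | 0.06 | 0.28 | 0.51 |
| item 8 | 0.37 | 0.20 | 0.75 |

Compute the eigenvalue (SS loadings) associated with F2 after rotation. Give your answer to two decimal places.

SS loadings for F2 = 0.11² + 0.09² + (-0.06)² + 0.06² + 0.15² + 0.04² + 0.28² + 0.20² = 0.0121 + 0.0081 + 0.0036 + 0.0036 + 0.0225 + 0.0016 + 0.0784 + 0.0400 = 0.1699

0.17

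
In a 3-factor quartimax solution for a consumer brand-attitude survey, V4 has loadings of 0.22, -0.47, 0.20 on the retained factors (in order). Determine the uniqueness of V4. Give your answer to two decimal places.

0.69

h² = 0.22² + (-0.47)² + 0.20² = 0.0484 + 0.2209 + 0.0400 = 0.3093
Uniqueness u² = 1 − h² = 1 − 0.3093 = 0.6907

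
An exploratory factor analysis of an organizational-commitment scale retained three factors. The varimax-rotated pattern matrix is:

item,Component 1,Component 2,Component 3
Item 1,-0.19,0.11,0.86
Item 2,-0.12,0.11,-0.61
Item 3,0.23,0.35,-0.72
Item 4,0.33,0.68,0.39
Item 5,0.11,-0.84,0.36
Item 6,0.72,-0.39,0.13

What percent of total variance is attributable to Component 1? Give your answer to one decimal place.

SS loadings for Component 1 = (-0.19)² + (-0.12)² + 0.23² + 0.33² + 0.11² + 0.72² = 0.7428
With 6 standardized items, total variance = 6. Proportion = 0.7428/6 = 0.1238 → 12.38%.

12.4%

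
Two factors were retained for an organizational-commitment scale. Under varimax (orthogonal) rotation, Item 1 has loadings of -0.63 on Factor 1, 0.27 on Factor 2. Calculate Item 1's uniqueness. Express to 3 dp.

h² = (-0.63)² + 0.27² = 0.3969 + 0.0729 = 0.4698
Uniqueness u² = 1 − h² = 1 − 0.4698 = 0.5302

0.530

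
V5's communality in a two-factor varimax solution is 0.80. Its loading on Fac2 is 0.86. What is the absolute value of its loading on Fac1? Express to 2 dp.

Under orthogonal rotation h² = Σλ², so λ_Fac1² = h² − (0.7396) = 0.80 − 0.7396 = 0.0604.
|λ| = √0.0604 = 0.2458.

0.25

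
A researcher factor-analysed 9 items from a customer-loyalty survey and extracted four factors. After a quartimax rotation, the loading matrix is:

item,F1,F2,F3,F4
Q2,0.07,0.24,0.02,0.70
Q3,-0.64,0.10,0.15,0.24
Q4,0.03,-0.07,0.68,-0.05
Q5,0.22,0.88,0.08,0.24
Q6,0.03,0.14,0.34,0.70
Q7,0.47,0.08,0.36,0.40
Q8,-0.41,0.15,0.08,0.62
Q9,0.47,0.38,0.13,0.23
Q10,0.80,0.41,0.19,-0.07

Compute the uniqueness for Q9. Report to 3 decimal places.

h² = 0.47² + 0.38² + 0.13² + 0.23² = 0.2209 + 0.1444 + 0.0169 + 0.0529 = 0.4351
Uniqueness u² = 1 − h² = 1 − 0.4351 = 0.5649

0.565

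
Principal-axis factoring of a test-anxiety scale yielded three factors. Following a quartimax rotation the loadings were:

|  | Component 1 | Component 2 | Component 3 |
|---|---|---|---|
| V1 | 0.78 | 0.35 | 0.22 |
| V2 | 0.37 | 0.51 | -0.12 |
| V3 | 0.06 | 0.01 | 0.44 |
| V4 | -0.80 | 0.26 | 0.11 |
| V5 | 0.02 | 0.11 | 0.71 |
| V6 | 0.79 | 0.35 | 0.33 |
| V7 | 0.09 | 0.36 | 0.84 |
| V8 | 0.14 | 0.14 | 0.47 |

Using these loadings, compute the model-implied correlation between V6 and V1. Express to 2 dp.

r̂ = Σ λ_i·λ_j across factors = (0.79)(0.78) + (0.35)(0.35) + (0.33)(0.22)
  = +0.6162 +0.1225 +0.0726 = 0.8113

0.81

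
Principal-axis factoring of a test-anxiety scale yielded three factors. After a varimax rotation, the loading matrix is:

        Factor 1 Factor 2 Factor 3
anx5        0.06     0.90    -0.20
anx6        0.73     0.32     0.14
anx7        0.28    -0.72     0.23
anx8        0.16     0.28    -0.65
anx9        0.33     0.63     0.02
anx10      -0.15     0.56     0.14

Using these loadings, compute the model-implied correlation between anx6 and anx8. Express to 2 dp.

r̂ = Σ λ_i·λ_j across factors = (0.73)(0.16) + (0.32)(0.28) + (0.14)(-0.65)
  = +0.1168 +0.0896 -0.0910 = 0.1154

0.12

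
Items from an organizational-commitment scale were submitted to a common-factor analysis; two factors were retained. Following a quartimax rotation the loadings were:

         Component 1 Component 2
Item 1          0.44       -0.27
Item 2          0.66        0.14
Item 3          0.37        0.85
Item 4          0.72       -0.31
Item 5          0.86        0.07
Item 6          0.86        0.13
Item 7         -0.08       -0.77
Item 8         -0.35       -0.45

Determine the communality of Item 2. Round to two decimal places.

h² = 0.66² + 0.14² = 0.4356 + 0.0196 = 0.4552

0.46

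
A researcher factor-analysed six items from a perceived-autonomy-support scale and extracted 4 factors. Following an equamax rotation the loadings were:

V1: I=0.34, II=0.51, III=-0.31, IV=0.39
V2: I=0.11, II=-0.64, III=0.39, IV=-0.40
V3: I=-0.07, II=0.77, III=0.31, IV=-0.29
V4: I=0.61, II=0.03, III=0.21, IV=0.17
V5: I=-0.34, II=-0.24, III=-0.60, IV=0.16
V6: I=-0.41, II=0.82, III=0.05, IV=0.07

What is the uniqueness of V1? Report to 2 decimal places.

h² = 0.34² + 0.51² + (-0.31)² + 0.39² = 0.1156 + 0.2601 + 0.0961 + 0.1521 = 0.6239
Uniqueness u² = 1 − h² = 1 − 0.6239 = 0.3761

0.38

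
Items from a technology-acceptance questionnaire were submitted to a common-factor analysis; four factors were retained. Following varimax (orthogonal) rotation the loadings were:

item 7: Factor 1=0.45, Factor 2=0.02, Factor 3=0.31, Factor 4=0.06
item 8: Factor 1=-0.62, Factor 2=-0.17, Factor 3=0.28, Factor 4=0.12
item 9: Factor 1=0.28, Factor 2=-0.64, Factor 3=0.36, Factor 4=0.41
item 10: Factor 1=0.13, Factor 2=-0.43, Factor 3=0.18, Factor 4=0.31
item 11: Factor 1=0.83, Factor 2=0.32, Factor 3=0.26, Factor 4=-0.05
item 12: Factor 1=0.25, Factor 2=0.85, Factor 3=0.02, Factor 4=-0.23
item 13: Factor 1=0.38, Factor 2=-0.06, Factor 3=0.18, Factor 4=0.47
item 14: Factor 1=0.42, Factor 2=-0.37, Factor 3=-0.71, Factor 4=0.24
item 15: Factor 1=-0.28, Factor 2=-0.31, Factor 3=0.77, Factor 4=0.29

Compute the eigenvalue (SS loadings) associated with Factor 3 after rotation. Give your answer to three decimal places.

1.534

SS loadings for Factor 3 = 0.31² + 0.28² + 0.36² + 0.18² + 0.26² + 0.02² + 0.18² + (-0.71)² + 0.77² = 0.0961 + 0.0784 + 0.1296 + 0.0324 + 0.0676 + 0.0004 + 0.0324 + 0.5041 + 0.5929 = 1.5339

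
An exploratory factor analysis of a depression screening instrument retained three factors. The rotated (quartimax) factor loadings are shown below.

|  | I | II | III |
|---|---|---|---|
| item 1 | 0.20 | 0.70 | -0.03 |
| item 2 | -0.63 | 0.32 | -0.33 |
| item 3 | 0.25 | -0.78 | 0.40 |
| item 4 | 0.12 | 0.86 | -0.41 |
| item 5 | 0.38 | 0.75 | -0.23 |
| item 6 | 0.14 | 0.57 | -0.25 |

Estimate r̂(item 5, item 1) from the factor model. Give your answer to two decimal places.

0.61

r̂ = Σ λ_i·λ_j across factors = (0.38)(0.20) + (0.75)(0.70) + (-0.23)(-0.03)
  = +0.0760 +0.5250 +0.0069 = 0.6079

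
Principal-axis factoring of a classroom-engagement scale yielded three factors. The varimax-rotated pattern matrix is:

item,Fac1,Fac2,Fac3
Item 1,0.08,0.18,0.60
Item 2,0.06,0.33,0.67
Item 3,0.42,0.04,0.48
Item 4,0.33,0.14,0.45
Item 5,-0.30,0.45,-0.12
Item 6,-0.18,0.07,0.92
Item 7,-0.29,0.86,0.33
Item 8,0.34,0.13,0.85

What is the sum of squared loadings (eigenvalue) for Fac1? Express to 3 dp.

0.617

SS loadings for Fac1 = 0.08² + 0.06² + 0.42² + 0.33² + (-0.30)² + (-0.18)² + (-0.29)² + 0.34² = 0.0064 + 0.0036 + 0.1764 + 0.1089 + 0.0900 + 0.0324 + 0.0841 + 0.1156 = 0.6174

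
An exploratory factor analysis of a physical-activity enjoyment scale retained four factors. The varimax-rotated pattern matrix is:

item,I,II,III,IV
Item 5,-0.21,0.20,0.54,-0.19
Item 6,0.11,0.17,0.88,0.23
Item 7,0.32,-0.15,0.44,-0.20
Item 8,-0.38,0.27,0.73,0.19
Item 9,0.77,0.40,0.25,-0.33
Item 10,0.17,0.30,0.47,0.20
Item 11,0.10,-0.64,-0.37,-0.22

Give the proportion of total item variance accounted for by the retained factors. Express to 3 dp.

Communalities: 0.4118, 0.8683, 0.3585, 0.7863, 0.9243, 0.3798, 0.6049; Σh² = 4.3339.
Total variance with 7 standardized items is 7, so the solution explains 4.3339/7 = 0.6191.

0.619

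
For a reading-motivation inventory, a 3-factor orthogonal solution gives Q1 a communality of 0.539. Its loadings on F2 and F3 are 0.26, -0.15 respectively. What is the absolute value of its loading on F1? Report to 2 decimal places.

Under orthogonal rotation h² = Σλ², so λ_F1² = h² − (0.0901) = 0.539 − 0.0901 = 0.4489.
|λ| = √0.4489 = 0.6700.

0.67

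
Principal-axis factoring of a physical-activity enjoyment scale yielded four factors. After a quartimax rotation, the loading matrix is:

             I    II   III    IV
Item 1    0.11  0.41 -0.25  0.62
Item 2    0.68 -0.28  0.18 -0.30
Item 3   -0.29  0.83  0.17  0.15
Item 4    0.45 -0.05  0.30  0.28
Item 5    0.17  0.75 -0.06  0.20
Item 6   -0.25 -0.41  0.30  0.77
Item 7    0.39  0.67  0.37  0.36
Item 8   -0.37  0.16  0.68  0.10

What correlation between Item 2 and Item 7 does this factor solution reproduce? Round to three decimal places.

r̂ = Σ λ_i·λ_j across factors = (0.68)(0.39) + (-0.28)(0.67) + (0.18)(0.37) + (-0.30)(0.36)
  = +0.2652 -0.1876 +0.0666 -0.1080 = 0.0362

0.036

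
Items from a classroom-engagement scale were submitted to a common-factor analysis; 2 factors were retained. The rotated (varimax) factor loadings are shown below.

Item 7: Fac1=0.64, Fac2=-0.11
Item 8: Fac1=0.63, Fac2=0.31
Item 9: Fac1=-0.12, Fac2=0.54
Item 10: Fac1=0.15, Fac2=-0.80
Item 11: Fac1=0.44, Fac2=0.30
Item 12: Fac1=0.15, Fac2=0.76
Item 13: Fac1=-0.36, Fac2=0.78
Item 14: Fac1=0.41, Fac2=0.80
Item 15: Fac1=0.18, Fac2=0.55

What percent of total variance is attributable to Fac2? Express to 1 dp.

36.2%

SS loadings for Fac2 = (-0.11)² + 0.31² + 0.54² + (-0.80)² + 0.30² + 0.76² + 0.78² + 0.80² + 0.55² = 3.2583
With 9 standardized items, total variance = 9. Proportion = 3.2583/9 = 0.3620 → 36.20%.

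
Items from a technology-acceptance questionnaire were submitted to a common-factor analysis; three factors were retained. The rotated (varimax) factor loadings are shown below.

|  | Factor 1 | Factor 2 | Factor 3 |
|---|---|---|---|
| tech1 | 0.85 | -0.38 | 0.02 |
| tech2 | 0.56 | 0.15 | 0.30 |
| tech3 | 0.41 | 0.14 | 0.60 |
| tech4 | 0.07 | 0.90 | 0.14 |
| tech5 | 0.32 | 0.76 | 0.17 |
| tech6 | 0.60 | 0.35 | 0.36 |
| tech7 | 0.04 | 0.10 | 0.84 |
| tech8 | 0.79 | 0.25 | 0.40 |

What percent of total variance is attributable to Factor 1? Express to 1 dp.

28.7%

SS loadings for Factor 1 = 0.85² + 0.56² + 0.41² + 0.07² + 0.32² + 0.60² + 0.04² + 0.79² = 2.2972
With 8 standardized items, total variance = 8. Proportion = 2.2972/8 = 0.2872 → 28.72%.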